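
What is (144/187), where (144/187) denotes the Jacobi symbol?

Factor out 2: 144 = 2^4·9. Since 187 ≡ 3 (mod 8), (2/187) = -1, and (2/187)^4 = +1. Now have (9/187).
9 ≡ 1 (mod 4), so quadratic reciprocity gives (9/187) = (187/9). Reduce: 187 ≡ 7 (mod 9). Now have (7/9).
9 ≡ 1 (mod 4), so quadratic reciprocity gives (7/9) = (9/7). Reduce: 9 ≡ 2 (mod 7). Now have (2/7).
Factor out 2: 2 = 2. Since 7 ≡ 7 (mod 8), (2/7) = +1. Now have (1/7).
(1/7) = 1. Collecting the sign factors: 1.

1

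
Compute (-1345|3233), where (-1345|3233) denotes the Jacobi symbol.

-1

(-1345|3233)
  = (1888|3233)    [-1345 ≡ 1888 mod 3233]
  = (59|3233)    [3233 ≡ 1 mod 8 ⇒ (2|3233)^5 = +1]
  = (3233|59)    [QR: 3233 ≡ 1 mod 4, sign kept]
  = (47|59)    [3233 ≡ 47 mod 59]
  = -(59|47)    [QR: both ≡ 3 mod 4, sign flips]
  = -(12|47)    [59 ≡ 12 mod 47]
  = -(3|47)    [47 ≡ 7 mod 8 ⇒ (2|47)^2 = +1]
  = (47|3)    [QR: both ≡ 3 mod 4, sign flips]
  = (2|3)    [47 ≡ 2 mod 3]
  = -(1|3)    [3 ≡ 3 mod 8 ⇒ (2|3) = -1]
  = -1    [(1|3) = 1]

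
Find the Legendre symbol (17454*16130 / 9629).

1

By multiplicativity, (17454·16130 / 9629) = (17454 / 9629)·(16130 / 9629).
First factor (17454 / 9629):
(17454 / 9629)
  = (7825 / 9629)    [17454 ≡ 7825 mod 9629]
  = (9629 / 7825)    [QR: 7825 ≡ 1 mod 4, sign kept]
  = (1804 / 7825)    [9629 ≡ 1804 mod 7825]
  = (451 / 7825)    [7825 ≡ 1 mod 8 ⇒ (2 / 7825)^2 = +1]
  = (7825 / 451)    [QR: 7825 ≡ 1 mod 4, sign kept]
  = (158 / 451)    [7825 ≡ 158 mod 451]
  = -(79 / 451)    [451 ≡ 3 mod 8 ⇒ (2 / 451) = -1]
  = (451 / 79)    [QR: both ≡ 3 mod 4, sign flips]
  = (56 / 79)    [451 ≡ 56 mod 79]
  = (7 / 79)    [79 ≡ 7 mod 8 ⇒ (2 / 79)^3 = +1]
  = -(79 / 7)    [QR: both ≡ 3 mod 4, sign flips]
  = -(2 / 7)    [79 ≡ 2 mod 7]
  = -(1 / 7)    [7 ≡ 7 mod 8 ⇒ (2 / 7) = +1]
  = -1    [(1 / 7) = 1]
Second factor (16130 / 9629):
(16130 / 9629)
  = (6501 / 9629)    [16130 ≡ 6501 mod 9629]
  = (9629 / 6501)    [QR: 6501 ≡ 1 mod 4, sign kept]
  = (3128 / 6501)    [9629 ≡ 3128 mod 6501]
  = -(391 / 6501)    [6501 ≡ 5 mod 8 ⇒ (2 / 6501)^3 = -1]
  = -(6501 / 391)    [QR: 6501 ≡ 1 mod 4, sign kept]
  = -(245 / 391)    [6501 ≡ 245 mod 391]
  = -(391 / 245)    [QR: 245 ≡ 1 mod 4, sign kept]
  = -(146 / 245)    [391 ≡ 146 mod 245]
  = (73 / 245)    [245 ≡ 5 mod 8 ⇒ (2 / 245) = -1]
  = (245 / 73)    [QR: 73 ≡ 1 mod 4, sign kept]
  = (26 / 73)    [245 ≡ 26 mod 73]
  = (13 / 73)    [73 ≡ 1 mod 8 ⇒ (2 / 73) = +1]
  = (73 / 13)    [QR: 13 ≡ 1 mod 4, sign kept]
  = (8 / 13)    [73 ≡ 8 mod 13]
  = -(1 / 13)    [13 ≡ 5 mod 8 ⇒ (2 / 13)^3 = -1]
  = -1    [(1 / 13) = 1]
Product: (-1)·(-1) = 1.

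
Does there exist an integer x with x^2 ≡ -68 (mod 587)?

no

Pull out -1: (-68/587) = (-1/587)·(68/587). Since 587 ≡ 3 (mod 4), (-1/587) = -1. Now have -(68/587).
Factor out 2: 68 = 2^2·17. Since 587 ≡ 3 (mod 8), (2/587) = -1, and (2/587)^2 = +1. Now have -(17/587).
17 ≡ 1 (mod 4), so quadratic reciprocity gives (17/587) = (587/17). Reduce: 587 ≡ 9 (mod 17). Now have -(9/17).
9 ≡ 1 (mod 4), so quadratic reciprocity gives (9/17) = (17/9). Reduce: 17 ≡ 8 (mod 9). Now have -(8/9).
Factor out 2: 8 = 2^3. Since 9 ≡ 1 (mod 8), (2/9) = +1, and (2/9)^3 = +1. Now have -(1/9).
(1/9) = 1. Collecting the sign factors: -1.
The Legendre symbol is -1, so x^2 ≡ -68 (mod 587) has no solution.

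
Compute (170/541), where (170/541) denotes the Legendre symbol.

Factor out 2: 170 = 2·85. Since 541 ≡ 5 (mod 8), (2/541) = -1. Now have -(85/541).
85 ≡ 1 (mod 4), so quadratic reciprocity gives (85/541) = (541/85). Reduce: 541 ≡ 31 (mod 85). Now have -(31/85).
85 ≡ 1 (mod 4), so quadratic reciprocity gives (31/85) = (85/31). Reduce: 85 ≡ 23 (mod 31). Now have -(23/31).
Both 23 ≡ 3 and 31 ≡ 3 (mod 4), so reciprocity gives (23/31) = -(31/23). Reduce: 31 ≡ 8 (mod 23). Now have (8/23).
Factor out 2: 8 = 2^3. Since 23 ≡ 7 (mod 8), (2/23) = +1, and (2/23)^3 = +1. Now have (1/23).
(1/23) = 1. Collecting the sign factors: 1.

1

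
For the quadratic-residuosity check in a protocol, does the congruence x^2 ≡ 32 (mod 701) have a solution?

no

Factor out 2: 32 = 2^5. Since 701 ≡ 5 (mod 8), (2/701) = -1, and (2/701)^5 = -1. Now have -(1/701).
(1/701) = 1. Collecting the sign factors: -1.
The Legendre symbol is -1, so x^2 ≡ 32 (mod 701) has no solution.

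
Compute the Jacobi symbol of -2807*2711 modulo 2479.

-1

By multiplicativity, (-2807·2711|2479) = (-2807|2479)·(2711|2479).
First factor (-2807|2479):
(-2807|2479)
  = (2151|2479)    [-2807 ≡ 2151 mod 2479]
  = -(2479|2151)    [QR: both ≡ 3 mod 4, sign flips]
  = -(328|2151)    [2479 ≡ 328 mod 2151]
  = -(41|2151)    [2151 ≡ 7 mod 8 ⇒ (2|2151)^3 = +1]
  = -(2151|41)    [QR: 41 ≡ 1 mod 4, sign kept]
  = -(19|41)    [2151 ≡ 19 mod 41]
  = -(41|19)    [QR: 41 ≡ 1 mod 4, sign kept]
  = -(3|19)    [41 ≡ 3 mod 19]
  = (19|3)    [QR: both ≡ 3 mod 4, sign flips]
  = (1|3)    [19 ≡ 1 mod 3]
  = 1    [(1|3) = 1]
Second factor (2711|2479):
(2711|2479)
  = (232|2479)    [2711 ≡ 232 mod 2479]
  = (29|2479)    [2479 ≡ 7 mod 8 ⇒ (2|2479)^3 = +1]
  = (2479|29)    [QR: 29 ≡ 1 mod 4, sign kept]
  = (14|29)    [2479 ≡ 14 mod 29]
  = -(7|29)    [29 ≡ 5 mod 8 ⇒ (2|29) = -1]
  = -(29|7)    [QR: 29 ≡ 1 mod 4, sign kept]
  = -(1|7)    [29 ≡ 1 mod 7]
  = -1    [(1|7) = 1]
Product: (1)·(-1) = -1.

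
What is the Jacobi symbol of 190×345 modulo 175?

0

By multiplicativity, (190·345/175) = (190/175)·(345/175).
First factor (190/175):
Reduce the numerator: 190 ≡ 15 (mod 175), so (190/175) = (15/175).
Both 15 ≡ 3 and 175 ≡ 3 (mod 4), so reciprocity gives (15/175) = -(175/15). Reduce: 175 ≡ 10 (mod 15). Now have -(10/15).
Factor out 2: 10 = 2·5. Since 15 ≡ 7 (mod 8), (2/15) = +1. Now have -(5/15).
5 ≡ 1 (mod 4), so quadratic reciprocity gives (5/15) = (15/5). Reduce: 15 ≡ 0 (mod 5). Now have -(0/5).
The numerator is now 0 with denominator 5 > 1: the symbol is 0.
Second factor (345/175):
Reduce the numerator: 345 ≡ 170 (mod 175), so (345/175) = (170/175).
Factor out 2: 170 = 2·85. Since 175 ≡ 7 (mod 8), (2/175) = +1. Now have (85/175).
85 ≡ 1 (mod 4), so quadratic reciprocity gives (85/175) = (175/85). Reduce: 175 ≡ 5 (mod 85). Now have (5/85).
5 ≡ 1 (mod 4), so quadratic reciprocity gives (5/85) = (85/5). Reduce: 85 ≡ 0 (mod 5). Now have (0/5).
The numerator is now 0 with denominator 5 > 1: the symbol is 0.
Product: (0)·(0) = 0.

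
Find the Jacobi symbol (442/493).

Factor out 2: 442 = 2·221. Since 493 ≡ 5 (mod 8), (2/493) = -1. Now have -(221/493).
221 ≡ 1 (mod 4), so quadratic reciprocity gives (221/493) = (493/221). Reduce: 493 ≡ 51 (mod 221). Now have -(51/221).
221 ≡ 1 (mod 4), so quadratic reciprocity gives (51/221) = (221/51). Reduce: 221 ≡ 17 (mod 51). Now have -(17/51).
17 ≡ 1 (mod 4), so quadratic reciprocity gives (17/51) = (51/17). Reduce: 51 ≡ 0 (mod 17). Now have -(0/17).
The numerator is now 0 with denominator 17 > 1: the symbol is 0.

0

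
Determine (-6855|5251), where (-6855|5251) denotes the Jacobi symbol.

Pull out -1: (-6855|5251) = (-1|5251)·(6855|5251). Since 5251 ≡ 3 (mod 4), (-1|5251) = -1. Now have -(6855|5251).
Reduce the numerator: 6855 ≡ 1604 (mod 5251), so (6855|5251) = (1604|5251).
Factor out 2: 1604 = 2^2·401. Since 5251 ≡ 3 (mod 8), (2|5251) = -1, and (2|5251)^2 = +1. Now have -(401|5251).
401 ≡ 1 (mod 4), so quadratic reciprocity gives (401|5251) = (5251|401). Reduce: 5251 ≡ 38 (mod 401). Now have -(38|401).
Factor out 2: 38 = 2·19. Since 401 ≡ 1 (mod 8), (2|401) = +1. Now have -(19|401).
401 ≡ 1 (mod 4), so quadratic reciprocity gives (19|401) = (401|19). Reduce: 401 ≡ 2 (mod 19). Now have -(2|19).
Factor out 2: 2 = 2. Since 19 ≡ 3 (mod 8), (2|19) = -1. Now have (1|19).
(1|19) = 1. Collecting the sign factors: 1.

1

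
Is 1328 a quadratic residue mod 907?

no

Reduce the numerator: 1328 ≡ 421 (mod 907), so (1328/907) = (421/907).
421 ≡ 1 (mod 4), so quadratic reciprocity gives (421/907) = (907/421). Reduce: 907 ≡ 65 (mod 421). Now have (65/421).
65 ≡ 1 (mod 4), so quadratic reciprocity gives (65/421) = (421/65). Reduce: 421 ≡ 31 (mod 65). Now have (31/65).
65 ≡ 1 (mod 4), so quadratic reciprocity gives (31/65) = (65/31). Reduce: 65 ≡ 3 (mod 31). Now have (3/31).
Both 3 ≡ 3 and 31 ≡ 3 (mod 4), so reciprocity gives (3/31) = -(31/3). Reduce: 31 ≡ 1 (mod 3). Now have -(1/3).
(1/3) = 1. Collecting the sign factors: -1.
(1328/907) = -1, and 907 is prime, so 1328 is not a quadratic residue mod 907.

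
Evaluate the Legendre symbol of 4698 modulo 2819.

-1

(4698/2819)
  = (1879/2819)    [4698 ≡ 1879 mod 2819]
  = -(2819/1879)    [QR: both ≡ 3 mod 4, sign flips]
  = -(940/1879)    [2819 ≡ 940 mod 1879]
  = -(235/1879)    [1879 ≡ 7 mod 8 ⇒ (2/1879)^2 = +1]
  = (1879/235)    [QR: both ≡ 3 mod 4, sign flips]
  = (234/235)    [1879 ≡ 234 mod 235]
  = -(117/235)    [235 ≡ 3 mod 8 ⇒ (2/235) = -1]
  = -(235/117)    [QR: 117 ≡ 1 mod 4, sign kept]
  = -(1/117)    [235 ≡ 1 mod 117]
  = -1    [(1/117) = 1]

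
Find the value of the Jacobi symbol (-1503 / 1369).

1

(-1503 / 1369)
  = (1235 / 1369)    [-1503 ≡ 1235 mod 1369]
  = (1369 / 1235)    [QR: 1369 ≡ 1 mod 4, sign kept]
  = (134 / 1235)    [1369 ≡ 134 mod 1235]
  = -(67 / 1235)    [1235 ≡ 3 mod 8 ⇒ (2 / 1235) = -1]
  = (1235 / 67)    [QR: both ≡ 3 mod 4, sign flips]
  = (29 / 67)    [1235 ≡ 29 mod 67]
  = (67 / 29)    [QR: 29 ≡ 1 mod 4, sign kept]
  = (9 / 29)    [67 ≡ 9 mod 29]
  = (29 / 9)    [QR: 9 ≡ 1 mod 4, sign kept]
  = (2 / 9)    [29 ≡ 2 mod 9]
  = (1 / 9)    [9 ≡ 1 mod 8 ⇒ (2 / 9) = +1]
  = 1    [(1 / 9) = 1]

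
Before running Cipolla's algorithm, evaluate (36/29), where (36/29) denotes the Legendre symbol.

1

Reduce the numerator: 36 ≡ 7 (mod 29), so (36/29) = (7/29).
29 ≡ 1 (mod 4), so quadratic reciprocity gives (7/29) = (29/7). Reduce: 29 ≡ 1 (mod 7). Now have (1/7).
(1/7) = 1. Collecting the sign factors: 1.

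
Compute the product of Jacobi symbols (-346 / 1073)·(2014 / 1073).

By multiplicativity, (-346·2014 / 1073) = (-346 / 1073)·(2014 / 1073).
First factor (-346 / 1073):
Reduce the numerator: -346 ≡ 727 (mod 1073), so (-346 / 1073) = (727 / 1073).
1073 ≡ 1 (mod 4), so quadratic reciprocity gives (727 / 1073) = (1073 / 727). Reduce: 1073 ≡ 346 (mod 727). Now have (346 / 727).
Factor out 2: 346 = 2·173. Since 727 ≡ 7 (mod 8), (2 / 727) = +1. Now have (173 / 727).
173 ≡ 1 (mod 4), so quadratic reciprocity gives (173 / 727) = (727 / 173). Reduce: 727 ≡ 35 (mod 173). Now have (35 / 173).
173 ≡ 1 (mod 4), so quadratic reciprocity gives (35 / 173) = (173 / 35). Reduce: 173 ≡ 33 (mod 35). Now have (33 / 35).
33 ≡ 1 (mod 4), so quadratic reciprocity gives (33 / 35) = (35 / 33). Reduce: 35 ≡ 2 (mod 33). Now have (2 / 33).
Factor out 2: 2 = 2. Since 33 ≡ 1 (mod 8), (2 / 33) = +1. Now have (1 / 33).
(1 / 33) = 1. Collecting the sign factors: 1.
Second factor (2014 / 1073):
Reduce the numerator: 2014 ≡ 941 (mod 1073), so (2014 / 1073) = (941 / 1073).
941 ≡ 1 (mod 4), so quadratic reciprocity gives (941 / 1073) = (1073 / 941). Reduce: 1073 ≡ 132 (mod 941). Now have (132 / 941).
Factor out 2: 132 = 2^2·33. Since 941 ≡ 5 (mod 8), (2 / 941) = -1, and (2 / 941)^2 = +1. Now have (33 / 941).
33 ≡ 1 (mod 4), so quadratic reciprocity gives (33 / 941) = (941 / 33). Reduce: 941 ≡ 17 (mod 33). Now have (17 / 33).
17 ≡ 1 (mod 4), so quadratic reciprocity gives (17 / 33) = (33 / 17). Reduce: 33 ≡ 16 (mod 17). Now have (16 / 17).
Factor out 2: 16 = 2^4. Since 17 ≡ 1 (mod 8), (2 / 17) = +1, and (2 / 17)^4 = +1. Now have (1 / 17).
(1 / 17) = 1. Collecting the sign factors: 1.
Product: (1)·(1) = 1.

1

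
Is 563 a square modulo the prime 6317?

no

(563/6317)
  = (6317/563)    [QR: 6317 ≡ 1 mod 4, sign kept]
  = (124/563)    [6317 ≡ 124 mod 563]
  = (31/563)    [563 ≡ 3 mod 8 ⇒ (2/563)^2 = +1]
  = -(563/31)    [QR: both ≡ 3 mod 4, sign flips]
  = -(5/31)    [563 ≡ 5 mod 31]
  = -(31/5)    [QR: 5 ≡ 1 mod 4, sign kept]
  = -(1/5)    [31 ≡ 1 mod 5]
  = -1    [(1/5) = 1]
The Legendre symbol is -1, so x^2 ≡ 563 (mod 6317) has no solution.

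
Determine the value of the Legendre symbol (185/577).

1

(185/577)
  = (577/185)    [QR: 185 ≡ 1 mod 4, sign kept]
  = (22/185)    [577 ≡ 22 mod 185]
  = (11/185)    [185 ≡ 1 mod 8 ⇒ (2/185) = +1]
  = (185/11)    [QR: 185 ≡ 1 mod 4, sign kept]
  = (9/11)    [185 ≡ 9 mod 11]
  = (11/9)    [QR: 9 ≡ 1 mod 4, sign kept]
  = (2/9)    [11 ≡ 2 mod 9]
  = (1/9)    [9 ≡ 1 mod 8 ⇒ (2/9) = +1]
  = 1    [(1/9) = 1]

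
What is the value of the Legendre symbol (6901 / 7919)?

-1

6901 ≡ 1 (mod 4), so quadratic reciprocity gives (6901 / 7919) = (7919 / 6901). Reduce: 7919 ≡ 1018 (mod 6901). Now have (1018 / 6901).
Factor out 2: 1018 = 2·509. Since 6901 ≡ 5 (mod 8), (2 / 6901) = -1. Now have -(509 / 6901).
509 ≡ 1 (mod 4), so quadratic reciprocity gives (509 / 6901) = (6901 / 509). Reduce: 6901 ≡ 284 (mod 509). Now have -(284 / 509).
Factor out 2: 284 = 2^2·71. Since 509 ≡ 5 (mod 8), (2 / 509) = -1, and (2 / 509)^2 = +1. Now have -(71 / 509).
509 ≡ 1 (mod 4), so quadratic reciprocity gives (71 / 509) = (509 / 71). Reduce: 509 ≡ 12 (mod 71). Now have -(12 / 71).
Factor out 2: 12 = 2^2·3. Since 71 ≡ 7 (mod 8), (2 / 71) = +1, and (2 / 71)^2 = +1. Now have -(3 / 71).
Both 3 ≡ 3 and 71 ≡ 3 (mod 4), so reciprocity gives (3 / 71) = -(71 / 3). Reduce: 71 ≡ 2 (mod 3). Now have (2 / 3).
Factor out 2: 2 = 2. Since 3 ≡ 3 (mod 8), (2 / 3) = -1. Now have -(1 / 3).
(1 / 3) = 1. Collecting the sign factors: -1.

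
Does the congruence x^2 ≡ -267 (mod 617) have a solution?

Reduce the numerator: -267 ≡ 350 (mod 617), so (-267|617) = (350|617).
Factor out 2: 350 = 2·175. Since 617 ≡ 1 (mod 8), (2|617) = +1. Now have (175|617).
617 ≡ 1 (mod 4), so quadratic reciprocity gives (175|617) = (617|175). Reduce: 617 ≡ 92 (mod 175). Now have (92|175).
Factor out 2: 92 = 2^2·23. Since 175 ≡ 7 (mod 8), (2|175) = +1, and (2|175)^2 = +1. Now have (23|175).
Both 23 ≡ 3 and 175 ≡ 3 (mod 4), so reciprocity gives (23|175) = -(175|23). Reduce: 175 ≡ 14 (mod 23). Now have -(14|23).
Factor out 2: 14 = 2·7. Since 23 ≡ 7 (mod 8), (2|23) = +1. Now have -(7|23).
Both 7 ≡ 3 and 23 ≡ 3 (mod 4), so reciprocity gives (7|23) = -(23|7). Reduce: 23 ≡ 2 (mod 7). Now have (2|7).
Factor out 2: 2 = 2. Since 7 ≡ 7 (mod 8), (2|7) = +1. Now have (1|7).
(1|7) = 1. Collecting the sign factors: 1.
(-267|617) = 1, and 617 is prime, so -267 is a quadratic residue mod 617.

yes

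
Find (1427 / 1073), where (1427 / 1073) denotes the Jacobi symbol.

Reduce the numerator: 1427 ≡ 354 (mod 1073), so (1427 / 1073) = (354 / 1073).
Factor out 2: 354 = 2·177. Since 1073 ≡ 1 (mod 8), (2 / 1073) = +1. Now have (177 / 1073).
177 ≡ 1 (mod 4), so quadratic reciprocity gives (177 / 1073) = (1073 / 177). Reduce: 1073 ≡ 11 (mod 177). Now have (11 / 177).
177 ≡ 1 (mod 4), so quadratic reciprocity gives (11 / 177) = (177 / 11). Reduce: 177 ≡ 1 (mod 11). Now have (1 / 11).
(1 / 11) = 1. Collecting the sign factors: 1.

1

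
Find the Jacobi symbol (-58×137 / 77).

By multiplicativity, (-58·137 / 77) = (-58 / 77)·(137 / 77).
First factor (-58 / 77):
Reduce the numerator: -58 ≡ 19 (mod 77), so (-58 / 77) = (19 / 77).
77 ≡ 1 (mod 4), so quadratic reciprocity gives (19 / 77) = (77 / 19). Reduce: 77 ≡ 1 (mod 19). Now have (1 / 19).
(1 / 19) = 1. Collecting the sign factors: 1.
Second factor (137 / 77):
Reduce the numerator: 137 ≡ 60 (mod 77), so (137 / 77) = (60 / 77).
Factor out 2: 60 = 2^2·15. Since 77 ≡ 5 (mod 8), (2 / 77) = -1, and (2 / 77)^2 = +1. Now have (15 / 77).
77 ≡ 1 (mod 4), so quadratic reciprocity gives (15 / 77) = (77 / 15). Reduce: 77 ≡ 2 (mod 15). Now have (2 / 15).
Factor out 2: 2 = 2. Since 15 ≡ 7 (mod 8), (2 / 15) = +1. Now have (1 / 15).
(1 / 15) = 1. Collecting the sign factors: 1.
Product: (1)·(1) = 1.

1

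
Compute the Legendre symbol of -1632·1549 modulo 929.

-1

By multiplicativity, (-1632·1549/929) = (-1632/929)·(1549/929).
First factor (-1632/929):
Pull out -1: (-1632/929) = (-1/929)·(1632/929). Since 929 ≡ 1 (mod 4), (-1/929) = +1. Now have (1632/929).
Reduce the numerator: 1632 ≡ 703 (mod 929), so (1632/929) = (703/929).
929 ≡ 1 (mod 4), so quadratic reciprocity gives (703/929) = (929/703). Reduce: 929 ≡ 226 (mod 703). Now have (226/703).
Factor out 2: 226 = 2·113. Since 703 ≡ 7 (mod 8), (2/703) = +1. Now have (113/703).
113 ≡ 1 (mod 4), so quadratic reciprocity gives (113/703) = (703/113). Reduce: 703 ≡ 25 (mod 113). Now have (25/113).
25 ≡ 1 (mod 4), so quadratic reciprocity gives (25/113) = (113/25). Reduce: 113 ≡ 13 (mod 25). Now have (13/25).
13 ≡ 1 (mod 4), so quadratic reciprocity gives (13/25) = (25/13). Reduce: 25 ≡ 12 (mod 13). Now have (12/13).
Factor out 2: 12 = 2^2·3. Since 13 ≡ 5 (mod 8), (2/13) = -1, and (2/13)^2 = +1. Now have (3/13).
13 ≡ 1 (mod 4), so quadratic reciprocity gives (3/13) = (13/3). Reduce: 13 ≡ 1 (mod 3). Now have (1/3).
(1/3) = 1. Collecting the sign factors: 1.
Second factor (1549/929):
Reduce the numerator: 1549 ≡ 620 (mod 929), so (1549/929) = (620/929).
Factor out 2: 620 = 2^2·155. Since 929 ≡ 1 (mod 8), (2/929) = +1, and (2/929)^2 = +1. Now have (155/929).
929 ≡ 1 (mod 4), so quadratic reciprocity gives (155/929) = (929/155). Reduce: 929 ≡ 154 (mod 155). Now have (154/155).
Factor out 2: 154 = 2·77. Since 155 ≡ 3 (mod 8), (2/155) = -1. Now have -(77/155).
77 ≡ 1 (mod 4), so quadratic reciprocity gives (77/155) = (155/77). Reduce: 155 ≡ 1 (mod 77). Now have -(1/77).
(1/77) = 1. Collecting the sign factors: -1.
Product: (1)·(-1) = -1.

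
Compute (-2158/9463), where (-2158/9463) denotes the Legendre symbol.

(-2158/9463)
  = (7305/9463)    [-2158 ≡ 7305 mod 9463]
  = (9463/7305)    [QR: 7305 ≡ 1 mod 4, sign kept]
  = (2158/7305)    [9463 ≡ 2158 mod 7305]
  = (1079/7305)    [7305 ≡ 1 mod 8 ⇒ (2/7305) = +1]
  = (7305/1079)    [QR: 7305 ≡ 1 mod 4, sign kept]
  = (831/1079)    [7305 ≡ 831 mod 1079]
  = -(1079/831)    [QR: both ≡ 3 mod 4, sign flips]
  = -(248/831)    [1079 ≡ 248 mod 831]
  = -(31/831)    [831 ≡ 7 mod 8 ⇒ (2/831)^3 = +1]
  = (831/31)    [QR: both ≡ 3 mod 4, sign flips]
  = (25/31)    [831 ≡ 25 mod 31]
  = (31/25)    [QR: 25 ≡ 1 mod 4, sign kept]
  = (6/25)    [31 ≡ 6 mod 25]
  = (3/25)    [25 ≡ 1 mod 8 ⇒ (2/25) = +1]
  = (25/3)    [QR: 25 ≡ 1 mod 4, sign kept]
  = (1/3)    [25 ≡ 1 mod 3]
  = 1    [(1/3) = 1]

1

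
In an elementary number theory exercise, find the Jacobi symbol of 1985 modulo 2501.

1985 ≡ 1 (mod 4), so quadratic reciprocity gives (1985/2501) = (2501/1985). Reduce: 2501 ≡ 516 (mod 1985). Now have (516/1985).
Factor out 2: 516 = 2^2·129. Since 1985 ≡ 1 (mod 8), (2/1985) = +1, and (2/1985)^2 = +1. Now have (129/1985).
129 ≡ 1 (mod 4), so quadratic reciprocity gives (129/1985) = (1985/129). Reduce: 1985 ≡ 50 (mod 129). Now have (50/129).
Factor out 2: 50 = 2·25. Since 129 ≡ 1 (mod 8), (2/129) = +1. Now have (25/129).
25 ≡ 1 (mod 4), so quadratic reciprocity gives (25/129) = (129/25). Reduce: 129 ≡ 4 (mod 25). Now have (4/25).
Factor out 2: 4 = 2^2. Since 25 ≡ 1 (mod 8), (2/25) = +1, and (2/25)^2 = +1. Now have (1/25).
(1/25) = 1. Collecting the sign factors: 1.

1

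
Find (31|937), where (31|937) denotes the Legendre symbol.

937 ≡ 1 (mod 4), so quadratic reciprocity gives (31|937) = (937|31). Reduce: 937 ≡ 7 (mod 31). Now have (7|31).
Both 7 ≡ 3 and 31 ≡ 3 (mod 4), so reciprocity gives (7|31) = -(31|7). Reduce: 31 ≡ 3 (mod 7). Now have -(3|7).
Both 3 ≡ 3 and 7 ≡ 3 (mod 4), so reciprocity gives (3|7) = -(7|3). Reduce: 7 ≡ 1 (mod 3). Now have (1|3).
(1|3) = 1. Collecting the sign factors: 1.

1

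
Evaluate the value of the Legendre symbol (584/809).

1

Factor out 2: 584 = 2^3·73. Since 809 ≡ 1 (mod 8), (2/809) = +1, and (2/809)^3 = +1. Now have (73/809).
73 ≡ 1 (mod 4), so quadratic reciprocity gives (73/809) = (809/73). Reduce: 809 ≡ 6 (mod 73). Now have (6/73).
Factor out 2: 6 = 2·3. Since 73 ≡ 1 (mod 8), (2/73) = +1. Now have (3/73).
73 ≡ 1 (mod 4), so quadratic reciprocity gives (3/73) = (73/3). Reduce: 73 ≡ 1 (mod 3). Now have (1/3).
(1/3) = 1. Collecting the sign factors: 1.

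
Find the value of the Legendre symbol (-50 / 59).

1

Reduce the numerator: -50 ≡ 9 (mod 59), so (-50 / 59) = (9 / 59).
9 ≡ 1 (mod 4), so quadratic reciprocity gives (9 / 59) = (59 / 9). Reduce: 59 ≡ 5 (mod 9). Now have (5 / 9).
5 ≡ 1 (mod 4), so quadratic reciprocity gives (5 / 9) = (9 / 5). Reduce: 9 ≡ 4 (mod 5). Now have (4 / 5).
Factor out 2: 4 = 2^2. Since 5 ≡ 5 (mod 8), (2 / 5) = -1, and (2 / 5)^2 = +1. Now have (1 / 5).
(1 / 5) = 1. Collecting the sign factors: 1.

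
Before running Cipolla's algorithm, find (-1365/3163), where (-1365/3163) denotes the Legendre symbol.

-1

(-1365/3163)
  = (1798/3163)    [-1365 ≡ 1798 mod 3163]
  = -(899/3163)    [3163 ≡ 3 mod 8 ⇒ (2/3163) = -1]
  = (3163/899)    [QR: both ≡ 3 mod 4, sign flips]
  = (466/899)    [3163 ≡ 466 mod 899]
  = -(233/899)    [899 ≡ 3 mod 8 ⇒ (2/899) = -1]
  = -(899/233)    [QR: 233 ≡ 1 mod 4, sign kept]
  = -(200/233)    [899 ≡ 200 mod 233]
  = -(25/233)    [233 ≡ 1 mod 8 ⇒ (2/233)^3 = +1]
  = -(233/25)    [QR: 25 ≡ 1 mod 4, sign kept]
  = -(8/25)    [233 ≡ 8 mod 25]
  = -(1/25)    [25 ≡ 1 mod 8 ⇒ (2/25)^3 = +1]
  = -1    [(1/25) = 1]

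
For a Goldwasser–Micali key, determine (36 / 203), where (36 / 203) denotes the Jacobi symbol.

Factor out 2: 36 = 2^2·9. Since 203 ≡ 3 (mod 8), (2 / 203) = -1, and (2 / 203)^2 = +1. Now have (9 / 203).
9 ≡ 1 (mod 4), so quadratic reciprocity gives (9 / 203) = (203 / 9). Reduce: 203 ≡ 5 (mod 9). Now have (5 / 9).
5 ≡ 1 (mod 4), so quadratic reciprocity gives (5 / 9) = (9 / 5). Reduce: 9 ≡ 4 (mod 5). Now have (4 / 5).
Factor out 2: 4 = 2^2. Since 5 ≡ 5 (mod 8), (2 / 5) = -1, and (2 / 5)^2 = +1. Now have (1 / 5).
(1 / 5) = 1. Collecting the sign factors: 1.

1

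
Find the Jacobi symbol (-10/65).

0

(-10/65)
  = (10/65)    [65 ≡ 1 mod 4 ⇒ (-1/65) = +1]
  = (5/65)    [65 ≡ 1 mod 8 ⇒ (2/65) = +1]
  = (65/5)    [QR: 5 ≡ 1 mod 4, sign kept]
  = (0/5)    [65 ≡ 0 mod 5]
  = 0    [numerator 0, gcd > 1]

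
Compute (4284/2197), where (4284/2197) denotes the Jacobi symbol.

-1

(4284/2197)
  = (2087/2197)    [4284 ≡ 2087 mod 2197]
  = (2197/2087)    [QR: 2197 ≡ 1 mod 4, sign kept]
  = (110/2087)    [2197 ≡ 110 mod 2087]
  = (55/2087)    [2087 ≡ 7 mod 8 ⇒ (2/2087) = +1]
  = -(2087/55)    [QR: both ≡ 3 mod 4, sign flips]
  = -(52/55)    [2087 ≡ 52 mod 55]
  = -(13/55)    [55 ≡ 7 mod 8 ⇒ (2/55)^2 = +1]
  = -(55/13)    [QR: 13 ≡ 1 mod 4, sign kept]
  = -(3/13)    [55 ≡ 3 mod 13]
  = -(13/3)    [QR: 13 ≡ 1 mod 4, sign kept]
  = -(1/3)    [13 ≡ 1 mod 3]
  = -1    [(1/3) = 1]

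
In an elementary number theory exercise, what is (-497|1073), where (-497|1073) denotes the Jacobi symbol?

1

(-497|1073)
  = (576|1073)    [-497 ≡ 576 mod 1073]
  = (9|1073)    [1073 ≡ 1 mod 8 ⇒ (2|1073)^6 = +1]
  = (1073|9)    [QR: 9 ≡ 1 mod 4, sign kept]
  = (2|9)    [1073 ≡ 2 mod 9]
  = (1|9)    [9 ≡ 1 mod 8 ⇒ (2|9) = +1]
  = 1    [(1|9) = 1]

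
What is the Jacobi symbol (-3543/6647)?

Reduce the numerator: -3543 ≡ 3104 (mod 6647), so (-3543/6647) = (3104/6647).
Factor out 2: 3104 = 2^5·97. Since 6647 ≡ 7 (mod 8), (2/6647) = +1, and (2/6647)^5 = +1. Now have (97/6647).
97 ≡ 1 (mod 4), so quadratic reciprocity gives (97/6647) = (6647/97). Reduce: 6647 ≡ 51 (mod 97). Now have (51/97).
97 ≡ 1 (mod 4), so quadratic reciprocity gives (51/97) = (97/51). Reduce: 97 ≡ 46 (mod 51). Now have (46/51).
Factor out 2: 46 = 2·23. Since 51 ≡ 3 (mod 8), (2/51) = -1. Now have -(23/51).
Both 23 ≡ 3 and 51 ≡ 3 (mod 4), so reciprocity gives (23/51) = -(51/23). Reduce: 51 ≡ 5 (mod 23). Now have (5/23).
5 ≡ 1 (mod 4), so quadratic reciprocity gives (5/23) = (23/5). Reduce: 23 ≡ 3 (mod 5). Now have (3/5).
5 ≡ 1 (mod 4), so quadratic reciprocity gives (3/5) = (5/3). Reduce: 5 ≡ 2 (mod 3). Now have (2/3).
Factor out 2: 2 = 2. Since 3 ≡ 3 (mod 8), (2/3) = -1. Now have -(1/3).
(1/3) = 1. Collecting the sign factors: -1.

-1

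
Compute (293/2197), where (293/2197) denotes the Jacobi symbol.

-1

293 ≡ 1 (mod 4), so quadratic reciprocity gives (293/2197) = (2197/293). Reduce: 2197 ≡ 146 (mod 293). Now have (146/293).
Factor out 2: 146 = 2·73. Since 293 ≡ 5 (mod 8), (2/293) = -1. Now have -(73/293).
73 ≡ 1 (mod 4), so quadratic reciprocity gives (73/293) = (293/73). Reduce: 293 ≡ 1 (mod 73). Now have -(1/73).
(1/73) = 1. Collecting the sign factors: -1.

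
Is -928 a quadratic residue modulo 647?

(-928|647)
  = (366|647)    [-928 ≡ 366 mod 647]
  = (183|647)    [647 ≡ 7 mod 8 ⇒ (2|647) = +1]
  = -(647|183)    [QR: both ≡ 3 mod 4, sign flips]
  = -(98|183)    [647 ≡ 98 mod 183]
  = -(49|183)    [183 ≡ 7 mod 8 ⇒ (2|183) = +1]
  = -(183|49)    [QR: 49 ≡ 1 mod 4, sign kept]
  = -(36|49)    [183 ≡ 36 mod 49]
  = -(9|49)    [49 ≡ 1 mod 8 ⇒ (2|49)^2 = +1]
  = -(49|9)    [QR: 9 ≡ 1 mod 4, sign kept]
  = -(4|9)    [49 ≡ 4 mod 9]
  = -(1|9)    [9 ≡ 1 mod 8 ⇒ (2|9)^2 = +1]
  = -1    [(1|9) = 1]
(-928|647) = -1, and 647 is prime, so -928 is not a quadratic residue mod 647.

no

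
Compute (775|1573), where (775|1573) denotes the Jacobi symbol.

-1

(775|1573)
  = (1573|775)    [QR: 1573 ≡ 1 mod 4, sign kept]
  = (23|775)    [1573 ≡ 23 mod 775]
  = -(775|23)    [QR: both ≡ 3 mod 4, sign flips]
  = -(16|23)    [775 ≡ 16 mod 23]
  = -(1|23)    [23 ≡ 7 mod 8 ⇒ (2|23)^4 = +1]
  = -1    [(1|23) = 1]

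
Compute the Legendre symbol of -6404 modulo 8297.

-1

Reduce the numerator: -6404 ≡ 1893 (mod 8297), so (-6404/8297) = (1893/8297).
1893 ≡ 1 (mod 4), so quadratic reciprocity gives (1893/8297) = (8297/1893). Reduce: 8297 ≡ 725 (mod 1893). Now have (725/1893).
725 ≡ 1 (mod 4), so quadratic reciprocity gives (725/1893) = (1893/725). Reduce: 1893 ≡ 443 (mod 725). Now have (443/725).
725 ≡ 1 (mod 4), so quadratic reciprocity gives (443/725) = (725/443). Reduce: 725 ≡ 282 (mod 443). Now have (282/443).
Factor out 2: 282 = 2·141. Since 443 ≡ 3 (mod 8), (2/443) = -1. Now have -(141/443).
141 ≡ 1 (mod 4), so quadratic reciprocity gives (141/443) = (443/141). Reduce: 443 ≡ 20 (mod 141). Now have -(20/141).
Factor out 2: 20 = 2^2·5. Since 141 ≡ 5 (mod 8), (2/141) = -1, and (2/141)^2 = +1. Now have -(5/141).
5 ≡ 1 (mod 4), so quadratic reciprocity gives (5/141) = (141/5). Reduce: 141 ≡ 1 (mod 5). Now have -(1/5).
(1/5) = 1. Collecting the sign factors: -1.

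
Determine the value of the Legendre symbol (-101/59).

1

(-101/59)
  = -(101/59)    [59 ≡ 3 mod 4 ⇒ (-1/59) = -1]
  = -(42/59)    [101 ≡ 42 mod 59]
  = (21/59)    [59 ≡ 3 mod 8 ⇒ (2/59) = -1]
  = (59/21)    [QR: 21 ≡ 1 mod 4, sign kept]
  = (17/21)    [59 ≡ 17 mod 21]
  = (21/17)    [QR: 17 ≡ 1 mod 4, sign kept]
  = (4/17)    [21 ≡ 4 mod 17]
  = (1/17)    [17 ≡ 1 mod 8 ⇒ (2/17)^2 = +1]
  = 1    [(1/17) = 1]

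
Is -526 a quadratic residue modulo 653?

Reduce the numerator: -526 ≡ 127 (mod 653), so (-526|653) = (127|653).
653 ≡ 1 (mod 4), so quadratic reciprocity gives (127|653) = (653|127). Reduce: 653 ≡ 18 (mod 127). Now have (18|127).
Factor out 2: 18 = 2·9. Since 127 ≡ 7 (mod 8), (2|127) = +1. Now have (9|127).
9 ≡ 1 (mod 4), so quadratic reciprocity gives (9|127) = (127|9). Reduce: 127 ≡ 1 (mod 9). Now have (1|9).
(1|9) = 1. Collecting the sign factors: 1.
(-526|653) = 1, and 653 is prime, so -526 is a quadratic residue mod 653.

yes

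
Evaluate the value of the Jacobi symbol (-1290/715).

0

(-1290/715)
  = (140/715)    [-1290 ≡ 140 mod 715]
  = (35/715)    [715 ≡ 3 mod 8 ⇒ (2/715)^2 = +1]
  = -(715/35)    [QR: both ≡ 3 mod 4, sign flips]
  = -(15/35)    [715 ≡ 15 mod 35]
  = (35/15)    [QR: both ≡ 3 mod 4, sign flips]
  = (5/15)    [35 ≡ 5 mod 15]
  = (15/5)    [QR: 5 ≡ 1 mod 4, sign kept]
  = (0/5)    [15 ≡ 0 mod 5]
  = 0    [numerator 0, gcd > 1]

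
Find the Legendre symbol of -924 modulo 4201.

(-924 / 4201)
  = (3277 / 4201)    [-924 ≡ 3277 mod 4201]
  = (4201 / 3277)    [QR: 3277 ≡ 1 mod 4, sign kept]
  = (924 / 3277)    [4201 ≡ 924 mod 3277]
  = (231 / 3277)    [3277 ≡ 5 mod 8 ⇒ (2 / 3277)^2 = +1]
  = (3277 / 231)    [QR: 3277 ≡ 1 mod 4, sign kept]
  = (43 / 231)    [3277 ≡ 43 mod 231]
  = -(231 / 43)    [QR: both ≡ 3 mod 4, sign flips]
  = -(16 / 43)    [231 ≡ 16 mod 43]
  = -(1 / 43)    [43 ≡ 3 mod 8 ⇒ (2 / 43)^4 = +1]
  = -1    [(1 / 43) = 1]

-1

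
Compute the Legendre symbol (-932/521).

1

Pull out -1: (-932/521) = (-1/521)·(932/521). Since 521 ≡ 1 (mod 4), (-1/521) = +1. Now have (932/521).
Reduce the numerator: 932 ≡ 411 (mod 521), so (932/521) = (411/521).
521 ≡ 1 (mod 4), so quadratic reciprocity gives (411/521) = (521/411). Reduce: 521 ≡ 110 (mod 411). Now have (110/411).
Factor out 2: 110 = 2·55. Since 411 ≡ 3 (mod 8), (2/411) = -1. Now have -(55/411).
Both 55 ≡ 3 and 411 ≡ 3 (mod 4), so reciprocity gives (55/411) = -(411/55). Reduce: 411 ≡ 26 (mod 55). Now have (26/55).
Factor out 2: 26 = 2·13. Since 55 ≡ 7 (mod 8), (2/55) = +1. Now have (13/55).
13 ≡ 1 (mod 4), so quadratic reciprocity gives (13/55) = (55/13). Reduce: 55 ≡ 3 (mod 13). Now have (3/13).
13 ≡ 1 (mod 4), so quadratic reciprocity gives (3/13) = (13/3). Reduce: 13 ≡ 1 (mod 3). Now have (1/3).
(1/3) = 1. Collecting the sign factors: 1.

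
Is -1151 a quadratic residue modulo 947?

Reduce the numerator: -1151 ≡ 743 (mod 947), so (-1151/947) = (743/947).
Both 743 ≡ 3 and 947 ≡ 3 (mod 4), so reciprocity gives (743/947) = -(947/743). Reduce: 947 ≡ 204 (mod 743). Now have -(204/743).
Factor out 2: 204 = 2^2·51. Since 743 ≡ 7 (mod 8), (2/743) = +1, and (2/743)^2 = +1. Now have -(51/743).
Both 51 ≡ 3 and 743 ≡ 3 (mod 4), so reciprocity gives (51/743) = -(743/51). Reduce: 743 ≡ 29 (mod 51). Now have (29/51).
29 ≡ 1 (mod 4), so quadratic reciprocity gives (29/51) = (51/29). Reduce: 51 ≡ 22 (mod 29). Now have (22/29).
Factor out 2: 22 = 2·11. Since 29 ≡ 5 (mod 8), (2/29) = -1. Now have -(11/29).
29 ≡ 1 (mod 4), so quadratic reciprocity gives (11/29) = (29/11). Reduce: 29 ≡ 7 (mod 11). Now have -(7/11).
Both 7 ≡ 3 and 11 ≡ 3 (mod 4), so reciprocity gives (7/11) = -(11/7). Reduce: 11 ≡ 4 (mod 7). Now have (4/7).
Factor out 2: 4 = 2^2. Since 7 ≡ 7 (mod 8), (2/7) = +1, and (2/7)^2 = +1. Now have (1/7).
(1/7) = 1. Collecting the sign factors: 1.
The Legendre symbol is 1, so x^2 ≡ -1151 (mod 947) has solution.

yes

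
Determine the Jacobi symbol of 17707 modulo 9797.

-1

(17707 / 9797)
  = (7910 / 9797)    [17707 ≡ 7910 mod 9797]
  = -(3955 / 9797)    [9797 ≡ 5 mod 8 ⇒ (2 / 9797) = -1]
  = -(9797 / 3955)    [QR: 9797 ≡ 1 mod 4, sign kept]
  = -(1887 / 3955)    [9797 ≡ 1887 mod 3955]
  = (3955 / 1887)    [QR: both ≡ 3 mod 4, sign flips]
  = (181 / 1887)    [3955 ≡ 181 mod 1887]
  = (1887 / 181)    [QR: 181 ≡ 1 mod 4, sign kept]
  = (77 / 181)    [1887 ≡ 77 mod 181]
  = (181 / 77)    [QR: 77 ≡ 1 mod 4, sign kept]
  = (27 / 77)    [181 ≡ 27 mod 77]
  = (77 / 27)    [QR: 77 ≡ 1 mod 4, sign kept]
  = (23 / 27)    [77 ≡ 23 mod 27]
  = -(27 / 23)    [QR: both ≡ 3 mod 4, sign flips]
  = -(4 / 23)    [27 ≡ 4 mod 23]
  = -(1 / 23)    [23 ≡ 7 mod 8 ⇒ (2 / 23)^2 = +1]
  = -1    [(1 / 23) = 1]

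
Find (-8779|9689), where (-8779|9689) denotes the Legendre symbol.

1

(-8779|9689)
  = (910|9689)    [-8779 ≡ 910 mod 9689]
  = (455|9689)    [9689 ≡ 1 mod 8 ⇒ (2|9689) = +1]
  = (9689|455)    [QR: 9689 ≡ 1 mod 4, sign kept]
  = (134|455)    [9689 ≡ 134 mod 455]
  = (67|455)    [455 ≡ 7 mod 8 ⇒ (2|455) = +1]
  = -(455|67)    [QR: both ≡ 3 mod 4, sign flips]
  = -(53|67)    [455 ≡ 53 mod 67]
  = -(67|53)    [QR: 53 ≡ 1 mod 4, sign kept]
  = -(14|53)    [67 ≡ 14 mod 53]
  = (7|53)    [53 ≡ 5 mod 8 ⇒ (2|53) = -1]
  = (53|7)    [QR: 53 ≡ 1 mod 4, sign kept]
  = (4|7)    [53 ≡ 4 mod 7]
  = (1|7)    [7 ≡ 7 mod 8 ⇒ (2|7)^2 = +1]
  = 1    [(1|7) = 1]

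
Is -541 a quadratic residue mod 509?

no

(-541/509)
  = (477/509)    [-541 ≡ 477 mod 509]
  = (509/477)    [QR: 477 ≡ 1 mod 4, sign kept]
  = (32/477)    [509 ≡ 32 mod 477]
  = -(1/477)    [477 ≡ 5 mod 8 ⇒ (2/477)^5 = -1]
  = -1    [(1/477) = 1]
(-541/509) = -1, and 509 is prime, so -541 is not a quadratic residue mod 509.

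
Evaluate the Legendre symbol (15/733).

(15/733)
  = (733/15)    [QR: 733 ≡ 1 mod 4, sign kept]
  = (13/15)    [733 ≡ 13 mod 15]
  = (15/13)    [QR: 13 ≡ 1 mod 4, sign kept]
  = (2/13)    [15 ≡ 2 mod 13]
  = -(1/13)    [13 ≡ 5 mod 8 ⇒ (2/13) = -1]
  = -1    [(1/13) = 1]

-1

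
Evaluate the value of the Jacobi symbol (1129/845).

1

Reduce the numerator: 1129 ≡ 284 (mod 845), so (1129/845) = (284/845).
Factor out 2: 284 = 2^2·71. Since 845 ≡ 5 (mod 8), (2/845) = -1, and (2/845)^2 = +1. Now have (71/845).
845 ≡ 1 (mod 4), so quadratic reciprocity gives (71/845) = (845/71). Reduce: 845 ≡ 64 (mod 71). Now have (64/71).
Factor out 2: 64 = 2^6. Since 71 ≡ 7 (mod 8), (2/71) = +1, and (2/71)^6 = +1. Now have (1/71).
(1/71) = 1. Collecting the sign factors: 1.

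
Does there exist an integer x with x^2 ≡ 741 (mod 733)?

(741|733)
  = (8|733)    [741 ≡ 8 mod 733]
  = -(1|733)    [733 ≡ 5 mod 8 ⇒ (2|733)^3 = -1]
  = -1    [(1|733) = 1]
(741|733) = -1, and 733 is prime, so 741 is not a quadratic residue mod 733.

no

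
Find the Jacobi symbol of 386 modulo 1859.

Factor out 2: 386 = 2·193. Since 1859 ≡ 3 (mod 8), (2/1859) = -1. Now have -(193/1859).
193 ≡ 1 (mod 4), so quadratic reciprocity gives (193/1859) = (1859/193). Reduce: 1859 ≡ 122 (mod 193). Now have -(122/193).
Factor out 2: 122 = 2·61. Since 193 ≡ 1 (mod 8), (2/193) = +1. Now have -(61/193).
61 ≡ 1 (mod 4), so quadratic reciprocity gives (61/193) = (193/61). Reduce: 193 ≡ 10 (mod 61). Now have -(10/61).
Factor out 2: 10 = 2·5. Since 61 ≡ 5 (mod 8), (2/61) = -1. Now have (5/61).
5 ≡ 1 (mod 4), so quadratic reciprocity gives (5/61) = (61/5). Reduce: 61 ≡ 1 (mod 5). Now have (1/5).
(1/5) = 1. Collecting the sign factors: 1.

1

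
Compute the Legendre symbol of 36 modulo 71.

1

Factor out 2: 36 = 2^2·9. Since 71 ≡ 7 (mod 8), (2|71) = +1, and (2|71)^2 = +1. Now have (9|71).
9 ≡ 1 (mod 4), so quadratic reciprocity gives (9|71) = (71|9). Reduce: 71 ≡ 8 (mod 9). Now have (8|9).
Factor out 2: 8 = 2^3. Since 9 ≡ 1 (mod 8), (2|9) = +1, and (2|9)^3 = +1. Now have (1|9).
(1|9) = 1. Collecting the sign factors: 1.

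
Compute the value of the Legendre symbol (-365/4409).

(-365/4409)
  = (4044/4409)    [-365 ≡ 4044 mod 4409]
  = (1011/4409)    [4409 ≡ 1 mod 8 ⇒ (2/4409)^2 = +1]
  = (4409/1011)    [QR: 4409 ≡ 1 mod 4, sign kept]
  = (365/1011)    [4409 ≡ 365 mod 1011]
  = (1011/365)    [QR: 365 ≡ 1 mod 4, sign kept]
  = (281/365)    [1011 ≡ 281 mod 365]
  = (365/281)    [QR: 281 ≡ 1 mod 4, sign kept]
  = (84/281)    [365 ≡ 84 mod 281]
  = (21/281)    [281 ≡ 1 mod 8 ⇒ (2/281)^2 = +1]
  = (281/21)    [QR: 21 ≡ 1 mod 4, sign kept]
  = (8/21)    [281 ≡ 8 mod 21]
  = -(1/21)    [21 ≡ 5 mod 8 ⇒ (2/21)^3 = -1]
  = -1    [(1/21) = 1]

-1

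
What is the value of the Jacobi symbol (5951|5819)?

Reduce the numerator: 5951 ≡ 132 (mod 5819), so (5951|5819) = (132|5819).
Factor out 2: 132 = 2^2·33. Since 5819 ≡ 3 (mod 8), (2|5819) = -1, and (2|5819)^2 = +1. Now have (33|5819).
33 ≡ 1 (mod 4), so quadratic reciprocity gives (33|5819) = (5819|33). Reduce: 5819 ≡ 11 (mod 33). Now have (11|33).
33 ≡ 1 (mod 4), so quadratic reciprocity gives (11|33) = (33|11). Reduce: 33 ≡ 0 (mod 11). Now have (0|11).
The numerator is now 0 with denominator 11 > 1: the symbol is 0.

0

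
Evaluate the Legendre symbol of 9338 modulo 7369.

1

Reduce the numerator: 9338 ≡ 1969 (mod 7369), so (9338/7369) = (1969/7369).
1969 ≡ 1 (mod 4), so quadratic reciprocity gives (1969/7369) = (7369/1969). Reduce: 7369 ≡ 1462 (mod 1969). Now have (1462/1969).
Factor out 2: 1462 = 2·731. Since 1969 ≡ 1 (mod 8), (2/1969) = +1. Now have (731/1969).
1969 ≡ 1 (mod 4), so quadratic reciprocity gives (731/1969) = (1969/731). Reduce: 1969 ≡ 507 (mod 731). Now have (507/731).
Both 507 ≡ 3 and 731 ≡ 3 (mod 4), so reciprocity gives (507/731) = -(731/507). Reduce: 731 ≡ 224 (mod 507). Now have -(224/507).
Factor out 2: 224 = 2^5·7. Since 507 ≡ 3 (mod 8), (2/507) = -1, and (2/507)^5 = -1. Now have (7/507).
Both 7 ≡ 3 and 507 ≡ 3 (mod 4), so reciprocity gives (7/507) = -(507/7). Reduce: 507 ≡ 3 (mod 7). Now have -(3/7).
Both 3 ≡ 3 and 7 ≡ 3 (mod 4), so reciprocity gives (3/7) = -(7/3). Reduce: 7 ≡ 1 (mod 3). Now have (1/3).
(1/3) = 1. Collecting the sign factors: 1.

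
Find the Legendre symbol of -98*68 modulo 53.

-1

By multiplicativity, (-98·68/53) = (-98/53)·(68/53).
First factor (-98/53):
Reduce the numerator: -98 ≡ 8 (mod 53), so (-98/53) = (8/53).
Factor out 2: 8 = 2^3. Since 53 ≡ 5 (mod 8), (2/53) = -1, and (2/53)^3 = -1. Now have -(1/53).
(1/53) = 1. Collecting the sign factors: -1.
Second factor (68/53):
Reduce the numerator: 68 ≡ 15 (mod 53), so (68/53) = (15/53).
53 ≡ 1 (mod 4), so quadratic reciprocity gives (15/53) = (53/15). Reduce: 53 ≡ 8 (mod 15). Now have (8/15).
Factor out 2: 8 = 2^3. Since 15 ≡ 7 (mod 8), (2/15) = +1, and (2/15)^3 = +1. Now have (1/15).
(1/15) = 1. Collecting the sign factors: 1.
Product: (-1)·(1) = -1.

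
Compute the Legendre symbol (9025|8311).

1

(9025|8311)
  = (714|8311)    [9025 ≡ 714 mod 8311]
  = (357|8311)    [8311 ≡ 7 mod 8 ⇒ (2|8311) = +1]
  = (8311|357)    [QR: 357 ≡ 1 mod 4, sign kept]
  = (100|357)    [8311 ≡ 100 mod 357]
  = (25|357)    [357 ≡ 5 mod 8 ⇒ (2|357)^2 = +1]
  = (357|25)    [QR: 25 ≡ 1 mod 4, sign kept]
  = (7|25)    [357 ≡ 7 mod 25]
  = (25|7)    [QR: 25 ≡ 1 mod 4, sign kept]
  = (4|7)    [25 ≡ 4 mod 7]
  = (1|7)    [7 ≡ 7 mod 8 ⇒ (2|7)^2 = +1]
  = 1    [(1|7) = 1]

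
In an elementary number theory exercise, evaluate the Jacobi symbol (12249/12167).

Reduce the numerator: 12249 ≡ 82 (mod 12167), so (12249/12167) = (82/12167).
Factor out 2: 82 = 2·41. Since 12167 ≡ 7 (mod 8), (2/12167) = +1. Now have (41/12167).
41 ≡ 1 (mod 4), so quadratic reciprocity gives (41/12167) = (12167/41). Reduce: 12167 ≡ 31 (mod 41). Now have (31/41).
41 ≡ 1 (mod 4), so quadratic reciprocity gives (31/41) = (41/31). Reduce: 41 ≡ 10 (mod 31). Now have (10/31).
Factor out 2: 10 = 2·5. Since 31 ≡ 7 (mod 8), (2/31) = +1. Now have (5/31).
5 ≡ 1 (mod 4), so quadratic reciprocity gives (5/31) = (31/5). Reduce: 31 ≡ 1 (mod 5). Now have (1/5).
(1/5) = 1. Collecting the sign factors: 1.

1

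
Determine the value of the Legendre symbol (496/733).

1

(496/733)
  = (31/733)    [733 ≡ 5 mod 8 ⇒ (2/733)^4 = +1]
  = (733/31)    [QR: 733 ≡ 1 mod 4, sign kept]
  = (20/31)    [733 ≡ 20 mod 31]
  = (5/31)    [31 ≡ 7 mod 8 ⇒ (2/31)^2 = +1]
  = (31/5)    [QR: 5 ≡ 1 mod 4, sign kept]
  = (1/5)    [31 ≡ 1 mod 5]
  = 1    [(1/5) = 1]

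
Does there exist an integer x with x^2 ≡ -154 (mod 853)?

no

(-154|853)
  = (154|853)    [853 ≡ 1 mod 4 ⇒ (-1|853) = +1]
  = -(77|853)    [853 ≡ 5 mod 8 ⇒ (2|853) = -1]
  = -(853|77)    [QR: 77 ≡ 1 mod 4, sign kept]
  = -(6|77)    [853 ≡ 6 mod 77]
  = (3|77)    [77 ≡ 5 mod 8 ⇒ (2|77) = -1]
  = (77|3)    [QR: 77 ≡ 1 mod 4, sign kept]
  = (2|3)    [77 ≡ 2 mod 3]
  = -(1|3)    [3 ≡ 3 mod 8 ⇒ (2|3) = -1]
  = -1    [(1|3) = 1]
(-154|853) = -1, and 853 is prime, so -154 is not a quadratic residue mod 853.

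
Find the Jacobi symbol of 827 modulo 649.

-1

Reduce the numerator: 827 ≡ 178 (mod 649), so (827/649) = (178/649).
Factor out 2: 178 = 2·89. Since 649 ≡ 1 (mod 8), (2/649) = +1. Now have (89/649).
89 ≡ 1 (mod 4), so quadratic reciprocity gives (89/649) = (649/89). Reduce: 649 ≡ 26 (mod 89). Now have (26/89).
Factor out 2: 26 = 2·13. Since 89 ≡ 1 (mod 8), (2/89) = +1. Now have (13/89).
13 ≡ 1 (mod 4), so quadratic reciprocity gives (13/89) = (89/13). Reduce: 89 ≡ 11 (mod 13). Now have (11/13).
13 ≡ 1 (mod 4), so quadratic reciprocity gives (11/13) = (13/11). Reduce: 13 ≡ 2 (mod 11). Now have (2/11).
Factor out 2: 2 = 2. Since 11 ≡ 3 (mod 8), (2/11) = -1. Now have -(1/11).
(1/11) = 1. Collecting the sign factors: -1.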